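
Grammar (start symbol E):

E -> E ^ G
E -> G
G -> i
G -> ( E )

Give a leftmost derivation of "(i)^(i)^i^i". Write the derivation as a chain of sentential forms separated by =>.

E => E^G   [E -> E ^ G]
E^G => E^G^G   [E -> E ^ G]
E^G^G => E^G^G^G   [E -> E ^ G]
E^G^G^G => G^G^G^G   [E -> G]
G^G^G^G => (E)^G^G^G   [G -> ( E )]
(E)^G^G^G => (G)^G^G^G   [E -> G]
(G)^G^G^G => (i)^G^G^G   [G -> i]
(i)^G^G^G => (i)^(E)^G^G   [G -> ( E )]
(i)^(E)^G^G => (i)^(G)^G^G   [E -> G]
(i)^(G)^G^G => (i)^(i)^G^G   [G -> i]
(i)^(i)^G^G => (i)^(i)^i^G   [G -> i]
(i)^(i)^i^G => (i)^(i)^i^i   [G -> i]

E=>E^G=>E^G^G=>E^G^G^G=>G^G^G^G=>(E)^G^G^G=>(G)^G^G^G=>(i)^G^G^G=>(i)^(E)^G^G=>(i)^(G)^G^G=>(i)^(i)^G^G=>(i)^(i)^i^G=>(i)^(i)^i^i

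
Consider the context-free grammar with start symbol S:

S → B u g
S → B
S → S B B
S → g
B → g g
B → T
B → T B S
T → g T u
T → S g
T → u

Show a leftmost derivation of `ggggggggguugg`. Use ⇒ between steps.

S ⇒ SBB   [S → S B B]
SBB ⇒ SBBBB   [S → S B B]
SBBBB ⇒ gBBBB   [S → g]
gBBBB ⇒ gggBBB   [B → g g]
gggBBB ⇒ gggggBB   [B → g g]
gggggBB ⇒ gggggTB   [B → T]
gggggTB ⇒ ggggggTuB   [T → g T u]
ggggggTuB ⇒ gggggggTuuB   [T → g T u]
gggggggTuuB ⇒ gggggggSguuB   [T → S g]
gggggggSguuB ⇒ ggggggggguuB   [S → g]
ggggggggguuB ⇒ ggggggggguugg   [B → g g]

S ⇒ SBB ⇒ SBBBB ⇒ gBBBB ⇒ gggBBB ⇒ gggggBB ⇒ gggggTB ⇒ ggggggTuB ⇒ gggggggTuuB ⇒ gggggggSguuB ⇒ ggggggggguuB ⇒ ggggggggguugg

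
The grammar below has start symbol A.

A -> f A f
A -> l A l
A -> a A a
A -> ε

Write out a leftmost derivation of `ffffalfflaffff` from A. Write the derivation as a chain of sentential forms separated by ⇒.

A ⇒ fAf ⇒ ffAff ⇒ fffAfff ⇒ ffffAffff ⇒ ffffaAaffff ⇒ ffffalAlaffff ⇒ ffffalfAflaffff ⇒ ffffalfflaffff

A ⇒ fAf   [A -> f A f]
fAf ⇒ ffAff   [A -> f A f]
ffAff ⇒ fffAfff   [A -> f A f]
fffAfff ⇒ ffffAffff   [A -> f A f]
ffffAffff ⇒ ffffaAaffff   [A -> a A a]
ffffaAaffff ⇒ ffffalAlaffff   [A -> l A l]
ffffalAlaffff ⇒ ffffalfAflaffff   [A -> f A f]
ffffalfAflaffff ⇒ ffffalfflaffff   [A -> ε]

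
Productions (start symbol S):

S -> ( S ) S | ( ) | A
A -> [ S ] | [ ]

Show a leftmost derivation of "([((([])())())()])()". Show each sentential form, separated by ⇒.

S⇒(S)S⇒(A)S⇒([S])S⇒([(S)S])S⇒([((S)S)S])S⇒([(((S)S)S)S])S⇒([(((A)S)S)S])S⇒([((([])S)S)S])S⇒([((([])())S)S])S⇒([((([])())())S])S⇒([((([])())())()])S⇒([((([])())())()])()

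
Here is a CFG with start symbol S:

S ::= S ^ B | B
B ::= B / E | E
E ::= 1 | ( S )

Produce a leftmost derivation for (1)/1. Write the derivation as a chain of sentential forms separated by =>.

S => B   [S ::= B]
B => B/E   [B ::= B / E]
B/E => E/E   [B ::= E]
E/E => (S)/E   [E ::= ( S )]
(S)/E => (B)/E   [S ::= B]
(B)/E => (E)/E   [B ::= E]
(E)/E => (1)/E   [E ::= 1]
(1)/E => (1)/1   [E ::= 1]

S => B => B/E => E/E => (S)/E => (B)/E => (E)/E => (1)/E => (1)/1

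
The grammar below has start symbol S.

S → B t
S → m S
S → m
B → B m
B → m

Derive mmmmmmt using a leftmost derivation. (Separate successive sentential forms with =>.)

S => Bt   [S → B t]
Bt => Bmt   [B → B m]
Bmt => Bmmt   [B → B m]
Bmmt => Bmmmt   [B → B m]
Bmmmt => Bmmmmt   [B → B m]
Bmmmmt => Bmmmmmt   [B → B m]
Bmmmmmt => mmmmmmt   [B → m]

S => Bt => Bmt => Bmmt => Bmmmt => Bmmmmt => Bmmmmmt => mmmmmmt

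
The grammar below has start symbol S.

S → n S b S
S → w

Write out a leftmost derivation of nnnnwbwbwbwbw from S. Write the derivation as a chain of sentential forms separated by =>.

S => nSbS => nnSbSbS => nnnSbSbSbS => nnnnSbSbSbSbS => nnnnwbSbSbSbS => nnnnwbwbSbSbS => nnnnwbwbwbSbS => nnnnwbwbwbwbS => nnnnwbwbwbwbw

S => nSbS   [S → n S b S]
nSbS => nnSbSbS   [S → n S b S]
nnSbSbS => nnnSbSbSbS   [S → n S b S]
nnnSbSbSbS => nnnnSbSbSbSbS   [S → n S b S]
nnnnSbSbSbSbS => nnnnwbSbSbSbS   [S → w]
nnnnwbSbSbSbS => nnnnwbwbSbSbS   [S → w]
nnnnwbwbSbSbS => nnnnwbwbwbSbS   [S → w]
nnnnwbwbwbSbS => nnnnwbwbwbwbS   [S → w]
nnnnwbwbwbwbS => nnnnwbwbwbwbw   [S → w]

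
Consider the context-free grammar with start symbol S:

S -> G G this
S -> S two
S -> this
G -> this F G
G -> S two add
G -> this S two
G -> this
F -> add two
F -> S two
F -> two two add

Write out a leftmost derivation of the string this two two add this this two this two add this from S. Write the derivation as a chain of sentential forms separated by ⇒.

S ⇒ G G this   [S -> G G this]
G G this ⇒ this F G G this   [G -> this F G]
this F G G this ⇒ this two two add G G this   [F -> two two add]
this two two add G G this ⇒ this two two add this S two G this   [G -> this S two]
this two two add this S two G this ⇒ this two two add this this two G this   [S -> this]
this two two add this this two G this ⇒ this two two add this this two S two add this   [G -> S two add]
this two two add this this two S two add this ⇒ this two two add this this two this two add this   [S -> this]

S ⇒ G G this ⇒ this F G G this ⇒ this two two add G G this ⇒ this two two add this S two G this ⇒ this two two add this this two G this ⇒ this two two add this this two S two add this ⇒ this two two add this this two this two add this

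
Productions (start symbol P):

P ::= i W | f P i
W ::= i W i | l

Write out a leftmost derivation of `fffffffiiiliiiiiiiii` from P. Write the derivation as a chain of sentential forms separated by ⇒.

P ⇒ fPi   [P ::= f P i]
fPi ⇒ ffPii   [P ::= f P i]
ffPii ⇒ fffPiii   [P ::= f P i]
fffPiii ⇒ ffffPiiii   [P ::= f P i]
ffffPiiii ⇒ fffffPiiiii   [P ::= f P i]
fffffPiiiii ⇒ ffffffPiiiiii   [P ::= f P i]
ffffffPiiiiii ⇒ fffffffPiiiiiii   [P ::= f P i]
fffffffPiiiiiii ⇒ fffffffiWiiiiiii   [P ::= i W]
fffffffiWiiiiiii ⇒ fffffffiiWiiiiiiii   [W ::= i W i]
fffffffiiWiiiiiiii ⇒ fffffffiiiWiiiiiiiii   [W ::= i W i]
fffffffiiiWiiiiiiiii ⇒ fffffffiiiliiiiiiiii   [W ::= l]

P ⇒ fPi ⇒ ffPii ⇒ fffPiii ⇒ ffffPiiii ⇒ fffffPiiiii ⇒ ffffffPiiiiii ⇒ fffffffPiiiiiii ⇒ fffffffiWiiiiiii ⇒ fffffffiiWiiiiiiii ⇒ fffffffiiiWiiiiiiiii ⇒ fffffffiiiliiiiiiiii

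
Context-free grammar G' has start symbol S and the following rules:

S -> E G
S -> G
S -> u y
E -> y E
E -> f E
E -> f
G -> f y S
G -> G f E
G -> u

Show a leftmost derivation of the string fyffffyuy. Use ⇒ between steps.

S ⇒ EG   [S -> E G]
EG ⇒ fEG   [E -> f E]
fEG ⇒ fyEG   [E -> y E]
fyEG ⇒ fyfEG   [E -> f E]
fyfEG ⇒ fyffEG   [E -> f E]
fyffEG ⇒ fyfffG   [E -> f]
fyfffG ⇒ fyffffyS   [G -> f y S]
fyffffyS ⇒ fyffffyuy   [S -> u y]

S ⇒ EG ⇒ fEG ⇒ fyEG ⇒ fyfEG ⇒ fyffEG ⇒ fyfffG ⇒ fyffffyS ⇒ fyffffyuy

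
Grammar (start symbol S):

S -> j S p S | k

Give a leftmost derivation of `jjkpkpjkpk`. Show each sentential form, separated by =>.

S => jSpS => jjSpSpS => jjkpSpS => jjkpkpS => jjkpkpjSpS => jjkpkpjkpS => jjkpkpjkpk

S => jSpS   [S -> j S p S]
jSpS => jjSpSpS   [S -> j S p S]
jjSpSpS => jjkpSpS   [S -> k]
jjkpSpS => jjkpkpS   [S -> k]
jjkpkpS => jjkpkpjSpS   [S -> j S p S]
jjkpkpjSpS => jjkpkpjkpS   [S -> k]
jjkpkpjkpS => jjkpkpjkpk   [S -> k]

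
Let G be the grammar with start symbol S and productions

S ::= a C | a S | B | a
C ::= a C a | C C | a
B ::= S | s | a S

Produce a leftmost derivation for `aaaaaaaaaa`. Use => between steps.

S => aC   [S ::= a C]
aC => aCC   [C ::= C C]
aCC => aaCaC   [C ::= a C a]
aaCaC => aaaCaaC   [C ::= a C a]
aaaCaaC => aaaCCaaC   [C ::= C C]
aaaCCaaC => aaaCCCaaC   [C ::= C C]
aaaCCCaaC => aaaCCCCaaC   [C ::= C C]
aaaCCCCaaC => aaaaCCCaaC   [C ::= a]
aaaaCCCaaC => aaaaaCCaaC   [C ::= a]
aaaaaCCaaC => aaaaaaCaaC   [C ::= a]
aaaaaaCaaC => aaaaaaaaaC   [C ::= a]
aaaaaaaaaC => aaaaaaaaaa   [C ::= a]

S=>aC=>aCC=>aaCaC=>aaaCaaC=>aaaCCaaC=>aaaCCCaaC=>aaaCCCCaaC=>aaaaCCCaaC=>aaaaaCCaaC=>aaaaaaCaaC=>aaaaaaaaaC=>aaaaaaaaaa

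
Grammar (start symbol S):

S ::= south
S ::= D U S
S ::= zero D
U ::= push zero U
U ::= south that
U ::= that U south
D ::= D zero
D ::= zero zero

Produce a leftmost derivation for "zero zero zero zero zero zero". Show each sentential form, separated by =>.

S => zero D => zero D zero => zero D zero zero => zero D zero zero zero => zero zero zero zero zero zero

S => zero D   [S ::= zero D]
zero D => zero D zero   [D ::= D zero]
zero D zero => zero D zero zero   [D ::= D zero]
zero D zero zero => zero D zero zero zero   [D ::= D zero]
zero D zero zero zero => zero zero zero zero zero zero   [D ::= zero zero]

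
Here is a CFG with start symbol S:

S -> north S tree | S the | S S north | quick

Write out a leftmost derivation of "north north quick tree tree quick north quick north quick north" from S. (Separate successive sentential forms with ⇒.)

S ⇒ S S north ⇒ S S north S north ⇒ S S north S north S north ⇒ north S tree S north S north S north ⇒ north north S tree tree S north S north S north ⇒ north north quick tree tree S north S north S north ⇒ north north quick tree tree quick north S north S north ⇒ north north quick tree tree quick north quick north S north ⇒ north north quick tree tree quick north quick north quick north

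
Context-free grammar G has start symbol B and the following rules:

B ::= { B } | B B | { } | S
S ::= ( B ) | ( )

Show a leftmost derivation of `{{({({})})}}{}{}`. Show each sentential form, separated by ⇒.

B ⇒ BB   [B ::= B B]
BB ⇒ BBB   [B ::= B B]
BBB ⇒ {B}BB   [B ::= { B }]
{B}BB ⇒ {{B}}BB   [B ::= { B }]
{{B}}BB ⇒ {{S}}BB   [B ::= S]
{{S}}BB ⇒ {{(B)}}BB   [S ::= ( B )]
{{(B)}}BB ⇒ {{({B})}}BB   [B ::= { B }]
{{({B})}}BB ⇒ {{({S})}}BB   [B ::= S]
{{({S})}}BB ⇒ {{({(B)})}}BB   [S ::= ( B )]
{{({(B)})}}BB ⇒ {{({({})})}}BB   [B ::= { }]
{{({({})})}}BB ⇒ {{({({})})}}{}B   [B ::= { }]
{{({({})})}}{}B ⇒ {{({({})})}}{}{}   [B ::= { }]

B⇒BB⇒BBB⇒{B}BB⇒{{B}}BB⇒{{S}}BB⇒{{(B)}}BB⇒{{({B})}}BB⇒{{({S})}}BB⇒{{({(B)})}}BB⇒{{({({})})}}BB⇒{{({({})})}}{}B⇒{{({({})})}}{}{}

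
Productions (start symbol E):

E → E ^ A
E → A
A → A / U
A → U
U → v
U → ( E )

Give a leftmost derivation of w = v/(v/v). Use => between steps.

E => A => A/U => U/U => v/U => v/(E) => v/(A) => v/(A/U) => v/(U/U) => v/(v/U) => v/(v/v)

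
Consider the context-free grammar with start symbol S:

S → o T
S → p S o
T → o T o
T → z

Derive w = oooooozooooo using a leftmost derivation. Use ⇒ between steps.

S ⇒ oT ⇒ ooTo ⇒ oooToo ⇒ ooooTooo ⇒ oooooToooo ⇒ ooooooTooooo ⇒ oooooozooooo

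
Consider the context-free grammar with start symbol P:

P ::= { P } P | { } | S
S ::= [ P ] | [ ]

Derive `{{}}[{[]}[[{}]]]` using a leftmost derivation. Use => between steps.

P => {P}P => {{}}P => {{}}S => {{}}[P] => {{}}[{P}P] => {{}}[{S}P] => {{}}[{[]}P] => {{}}[{[]}S] => {{}}[{[]}[P]] => {{}}[{[]}[S]] => {{}}[{[]}[[P]]] => {{}}[{[]}[[{}]]]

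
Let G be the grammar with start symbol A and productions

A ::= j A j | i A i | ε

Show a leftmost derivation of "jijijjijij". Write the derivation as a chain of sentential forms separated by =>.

A => jAj => jiAij => jijAjij => jijiAijij => jijijAjijij => jijijjijij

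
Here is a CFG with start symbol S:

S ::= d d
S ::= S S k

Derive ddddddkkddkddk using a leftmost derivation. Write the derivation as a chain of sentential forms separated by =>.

S => SSk   [S ::= S S k]
SSk => SSkSk   [S ::= S S k]
SSkSk => SSkSkSk   [S ::= S S k]
SSkSkSk => ddSkSkSk   [S ::= d d]
ddSkSkSk => ddSSkkSkSk   [S ::= S S k]
ddSSkkSkSk => ddddSkkSkSk   [S ::= d d]
ddddSkkSkSk => ddddddkkSkSk   [S ::= d d]
ddddddkkSkSk => ddddddkkddkSk   [S ::= d d]
ddddddkkddkSk => ddddddkkddkddk   [S ::= d d]

S => SSk => SSkSk => SSkSkSk => ddSkSkSk => ddSSkkSkSk => ddddSkkSkSk => ddddddkkSkSk => ddddddkkddkSk => ddddddkkddkddk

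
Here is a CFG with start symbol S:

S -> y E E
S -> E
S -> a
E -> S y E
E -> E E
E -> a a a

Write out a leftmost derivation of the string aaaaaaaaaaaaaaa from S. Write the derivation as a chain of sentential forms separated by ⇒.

S⇒E⇒EE⇒EEE⇒EEEE⇒EEEEE⇒aaaEEEE⇒aaaaaaEEE⇒aaaaaaaaaEE⇒aaaaaaaaaaaaE⇒aaaaaaaaaaaaaaa

S ⇒ E   [S -> E]
E ⇒ EE   [E -> E E]
EE ⇒ EEE   [E -> E E]
EEE ⇒ EEEE   [E -> E E]
EEEE ⇒ EEEEE   [E -> E E]
EEEEE ⇒ aaaEEEE   [E -> a a a]
aaaEEEE ⇒ aaaaaaEEE   [E -> a a a]
aaaaaaEEE ⇒ aaaaaaaaaEE   [E -> a a a]
aaaaaaaaaEE ⇒ aaaaaaaaaaaaE   [E -> a a a]
aaaaaaaaaaaaE ⇒ aaaaaaaaaaaaaaa   [E -> a a a]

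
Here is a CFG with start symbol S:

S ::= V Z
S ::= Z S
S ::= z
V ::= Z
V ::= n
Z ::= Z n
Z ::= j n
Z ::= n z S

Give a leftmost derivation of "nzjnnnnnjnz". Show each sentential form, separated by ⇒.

S ⇒ ZS ⇒ nzSS ⇒ nzVZS ⇒ nzZZS ⇒ nzZnZS ⇒ nzZnnZS ⇒ nzZnnnZS ⇒ nzZnnnnZS ⇒ nzjnnnnnZS ⇒ nzjnnnnnjnS ⇒ nzjnnnnnjnz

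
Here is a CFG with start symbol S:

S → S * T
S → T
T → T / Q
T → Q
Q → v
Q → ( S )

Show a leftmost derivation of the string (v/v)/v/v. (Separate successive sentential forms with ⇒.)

S ⇒ T   [S → T]
T ⇒ T/Q   [T → T / Q]
T/Q ⇒ T/Q/Q   [T → T / Q]
T/Q/Q ⇒ Q/Q/Q   [T → Q]
Q/Q/Q ⇒ (S)/Q/Q   [Q → ( S )]
(S)/Q/Q ⇒ (T)/Q/Q   [S → T]
(T)/Q/Q ⇒ (T/Q)/Q/Q   [T → T / Q]
(T/Q)/Q/Q ⇒ (Q/Q)/Q/Q   [T → Q]
(Q/Q)/Q/Q ⇒ (v/Q)/Q/Q   [Q → v]
(v/Q)/Q/Q ⇒ (v/v)/Q/Q   [Q → v]
(v/v)/Q/Q ⇒ (v/v)/v/Q   [Q → v]
(v/v)/v/Q ⇒ (v/v)/v/v   [Q → v]

S ⇒ T ⇒ T/Q ⇒ T/Q/Q ⇒ Q/Q/Q ⇒ (S)/Q/Q ⇒ (T)/Q/Q ⇒ (T/Q)/Q/Q ⇒ (Q/Q)/Q/Q ⇒ (v/Q)/Q/Q ⇒ (v/v)/Q/Q ⇒ (v/v)/v/Q ⇒ (v/v)/v/v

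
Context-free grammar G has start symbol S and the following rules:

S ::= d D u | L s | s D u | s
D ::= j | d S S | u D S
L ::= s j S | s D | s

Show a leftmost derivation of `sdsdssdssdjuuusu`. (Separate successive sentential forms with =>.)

S=>sDu=>sdSSu=>sdsDuSu=>sdsdSSuSu=>sdsdsSuSu=>sdsdssDuuSu=>sdsdssdSSuuSu=>sdsdssdLsSuuSu=>sdsdssdssSuuSu=>sdsdssdssdDuuuSu=>sdsdssdssdjuuuSu=>sdsdssdssdjuuusu

S => sDu   [S ::= s D u]
sDu => sdSSu   [D ::= d S S]
sdSSu => sdsDuSu   [S ::= s D u]
sdsDuSu => sdsdSSuSu   [D ::= d S S]
sdsdSSuSu => sdsdsSuSu   [S ::= s]
sdsdsSuSu => sdsdssDuuSu   [S ::= s D u]
sdsdssDuuSu => sdsdssdSSuuSu   [D ::= d S S]
sdsdssdSSuuSu => sdsdssdLsSuuSu   [S ::= L s]
sdsdssdLsSuuSu => sdsdssdssSuuSu   [L ::= s]
sdsdssdssSuuSu => sdsdssdssdDuuuSu   [S ::= d D u]
sdsdssdssdDuuuSu => sdsdssdssdjuuuSu   [D ::= j]
sdsdssdssdjuuuSu => sdsdssdssdjuuusu   [S ::= s]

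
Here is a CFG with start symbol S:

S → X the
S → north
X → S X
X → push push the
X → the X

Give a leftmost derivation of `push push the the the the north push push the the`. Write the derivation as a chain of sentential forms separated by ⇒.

S ⇒ X the ⇒ S X the ⇒ X the X the ⇒ push push the the X the ⇒ push push the the the X the ⇒ push push the the the the X the ⇒ push push the the the the S X the ⇒ push push the the the the north X the ⇒ push push the the the the north push push the the

S ⇒ X the   [S → X the]
X the ⇒ S X the   [X → S X]
S X the ⇒ X the X the   [S → X the]
X the X the ⇒ push push the the X the   [X → push push the]
push push the the X the ⇒ push push the the the X the   [X → the X]
push push the the the X the ⇒ push push the the the the X the   [X → the X]
push push the the the the X the ⇒ push push the the the the S X the   [X → S X]
push push the the the the S X the ⇒ push push the the the the north X the   [S → north]
push push the the the the north X the ⇒ push push the the the the north push push the the   [X → push push the]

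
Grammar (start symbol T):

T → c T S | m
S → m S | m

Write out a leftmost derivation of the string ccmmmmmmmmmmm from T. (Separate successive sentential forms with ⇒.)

T ⇒ cTS   [T → c T S]
cTS ⇒ ccTSS   [T → c T S]
ccTSS ⇒ ccmSS   [T → m]
ccmSS ⇒ ccmmSS   [S → m S]
ccmmSS ⇒ ccmmmSS   [S → m S]
ccmmmSS ⇒ ccmmmmS   [S → m]
ccmmmmS ⇒ ccmmmmmS   [S → m S]
ccmmmmmS ⇒ ccmmmmmmS   [S → m S]
ccmmmmmmS ⇒ ccmmmmmmmS   [S → m S]
ccmmmmmmmS ⇒ ccmmmmmmmmS   [S → m S]
ccmmmmmmmmS ⇒ ccmmmmmmmmmS   [S → m S]
ccmmmmmmmmmS ⇒ ccmmmmmmmmmmS   [S → m S]
ccmmmmmmmmmmS ⇒ ccmmmmmmmmmmm   [S → m]

T⇒cTS⇒ccTSS⇒ccmSS⇒ccmmSS⇒ccmmmSS⇒ccmmmmS⇒ccmmmmmS⇒ccmmmmmmS⇒ccmmmmmmmS⇒ccmmmmmmmmS⇒ccmmmmmmmmmS⇒ccmmmmmmmmmmS⇒ccmmmmmmmmmmm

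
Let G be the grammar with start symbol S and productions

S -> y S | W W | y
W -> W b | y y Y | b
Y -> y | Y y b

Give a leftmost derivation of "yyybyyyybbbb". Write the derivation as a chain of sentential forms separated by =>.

S=>WW=>WbW=>yyYbW=>yyybW=>yyybWb=>yyybWbb=>yyybWbbb=>yyybyyYbbb=>yyybyyYybbbb=>yyybyyyybbbb

S => WW   [S -> W W]
WW => WbW   [W -> W b]
WbW => yyYbW   [W -> y y Y]
yyYbW => yyybW   [Y -> y]
yyybW => yyybWb   [W -> W b]
yyybWb => yyybWbb   [W -> W b]
yyybWbb => yyybWbbb   [W -> W b]
yyybWbbb => yyybyyYbbb   [W -> y y Y]
yyybyyYbbb => yyybyyYybbbb   [Y -> Y y b]
yyybyyYybbbb => yyybyyyybbbb   [Y -> y]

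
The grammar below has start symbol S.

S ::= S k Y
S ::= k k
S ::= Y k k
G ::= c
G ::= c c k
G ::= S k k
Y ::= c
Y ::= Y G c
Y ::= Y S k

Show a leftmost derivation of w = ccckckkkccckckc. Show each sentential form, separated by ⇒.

S ⇒ SkY ⇒ SkYkY ⇒ SkYkYkY ⇒ YkkkYkYkY ⇒ YGckkkYkYkY ⇒ cGckkkYkYkY ⇒ ccckckkkYkYkY ⇒ ccckckkkYGckYkY ⇒ ccckckkkcGckYkY ⇒ ccckckkkccckYkY ⇒ ccckckkkccckckY ⇒ ccckckkkccckckc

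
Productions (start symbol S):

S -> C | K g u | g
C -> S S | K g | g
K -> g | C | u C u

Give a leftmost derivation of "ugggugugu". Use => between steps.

S=>Kgu=>uCugu=>uKgugu=>uCgugu=>uSSgugu=>ugSgugu=>ugKgugugu=>ugggugugu

S => Kgu   [S -> K g u]
Kgu => uCugu   [K -> u C u]
uCugu => uKgugu   [C -> K g]
uKgugu => uCgugu   [K -> C]
uCgugu => uSSgugu   [C -> S S]
uSSgugu => ugSgugu   [S -> g]
ugSgugu => ugKgugugu   [S -> K g u]
ugKgugugu => ugggugugu   [K -> g]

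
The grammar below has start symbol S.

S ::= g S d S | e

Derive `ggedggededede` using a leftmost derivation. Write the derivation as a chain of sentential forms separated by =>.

S=>gSdS=>ggSdSdS=>ggedSdS=>ggedgSdSdS=>ggedggSdSdSdS=>ggedggedSdSdS=>ggedggededSdS=>ggedggedededS=>ggedggededede

S => gSdS   [S ::= g S d S]
gSdS => ggSdSdS   [S ::= g S d S]
ggSdSdS => ggedSdS   [S ::= e]
ggedSdS => ggedgSdSdS   [S ::= g S d S]
ggedgSdSdS => ggedggSdSdSdS   [S ::= g S d S]
ggedggSdSdSdS => ggedggedSdSdS   [S ::= e]
ggedggedSdSdS => ggedggededSdS   [S ::= e]
ggedggededSdS => ggedggedededS   [S ::= e]
ggedggedededS => ggedggededede   [S ::= e]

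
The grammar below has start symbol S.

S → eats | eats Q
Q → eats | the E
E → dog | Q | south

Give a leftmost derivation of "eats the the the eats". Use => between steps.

S => eats Q   [S → eats Q]
eats Q => eats the E   [Q → the E]
eats the E => eats the Q   [E → Q]
eats the Q => eats the the E   [Q → the E]
eats the the E => eats the the Q   [E → Q]
eats the the Q => eats the the the E   [Q → the E]
eats the the the E => eats the the the Q   [E → Q]
eats the the the Q => eats the the the eats   [Q → eats]

S => eats Q => eats the E => eats the Q => eats the the E => eats the the Q => eats the the the E => eats the the the Q => eats the the the eats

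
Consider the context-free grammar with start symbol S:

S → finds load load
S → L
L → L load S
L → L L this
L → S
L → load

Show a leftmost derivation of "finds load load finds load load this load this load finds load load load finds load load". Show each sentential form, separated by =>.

S => L => L load S => L load S load S => L L this load S load S => L L this L this load S load S => S L this L this load S load S => finds load load L this L this load S load S => finds load load S this L this load S load S => finds load load finds load load this L this load S load S => finds load load finds load load this load this load S load S => finds load load finds load load this load this load finds load load load S => finds load load finds load load this load this load finds load load load finds load load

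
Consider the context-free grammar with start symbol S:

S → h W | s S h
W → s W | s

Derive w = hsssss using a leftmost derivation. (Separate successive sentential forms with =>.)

S => hW => hsW => hssW => hsssW => hssssW => hsssss

S => hW   [S → h W]
hW => hsW   [W → s W]
hsW => hssW   [W → s W]
hssW => hsssW   [W → s W]
hsssW => hssssW   [W → s W]
hssssW => hsssss   [W → s]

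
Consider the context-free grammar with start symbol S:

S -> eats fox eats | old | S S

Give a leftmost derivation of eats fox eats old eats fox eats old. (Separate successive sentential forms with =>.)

S => S S => eats fox eats S => eats fox eats S S => eats fox eats old S => eats fox eats old S S => eats fox eats old eats fox eats S => eats fox eats old eats fox eats old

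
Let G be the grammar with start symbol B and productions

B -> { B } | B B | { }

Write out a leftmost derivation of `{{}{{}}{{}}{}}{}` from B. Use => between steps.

B=>BB=>{B}B=>{BB}B=>{BBB}B=>{BBBB}B=>{{}BBB}B=>{{}{B}BB}B=>{{}{{}}BB}B=>{{}{{}}{B}B}B=>{{}{{}}{{}}B}B=>{{}{{}}{{}}{}}B=>{{}{{}}{{}}{}}{}

B => BB   [B -> B B]
BB => {B}B   [B -> { B }]
{B}B => {BB}B   [B -> B B]
{BB}B => {BBB}B   [B -> B B]
{BBB}B => {BBBB}B   [B -> B B]
{BBBB}B => {{}BBB}B   [B -> { }]
{{}BBB}B => {{}{B}BB}B   [B -> { B }]
{{}{B}BB}B => {{}{{}}BB}B   [B -> { }]
{{}{{}}BB}B => {{}{{}}{B}B}B   [B -> { B }]
{{}{{}}{B}B}B => {{}{{}}{{}}B}B   [B -> { }]
{{}{{}}{{}}B}B => {{}{{}}{{}}{}}B   [B -> { }]
{{}{{}}{{}}{}}B => {{}{{}}{{}}{}}{}   [B -> { }]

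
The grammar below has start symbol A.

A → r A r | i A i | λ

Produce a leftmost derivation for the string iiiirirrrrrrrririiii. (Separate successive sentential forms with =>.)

A => iAi   [A → i A i]
iAi => iiAii   [A → i A i]
iiAii => iiiAiii   [A → i A i]
iiiAiii => iiiiAiiii   [A → i A i]
iiiiAiiii => iiiirAriiii   [A → r A r]
iiiirAriiii => iiiiriAiriiii   [A → i A i]
iiiiriAiriiii => iiiirirAririiii   [A → r A r]
iiiirirAririiii => iiiirirrArririiii   [A → r A r]
iiiirirrArririiii => iiiirirrrArrririiii   [A → r A r]
iiiirirrrArrririiii => iiiirirrrrArrrririiii   [A → r A r]
iiiirirrrrArrrririiii => iiiirirrrrrrrririiii   [A → λ]

A => iAi => iiAii => iiiAiii => iiiiAiiii => iiiirAriiii => iiiiriAiriiii => iiiirirAririiii => iiiirirrArririiii => iiiirirrrArrririiii => iiiirirrrrArrrririiii => iiiirirrrrrrrririiii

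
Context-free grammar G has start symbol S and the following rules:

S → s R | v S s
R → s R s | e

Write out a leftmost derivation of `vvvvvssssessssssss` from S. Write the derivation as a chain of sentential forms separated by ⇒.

S⇒vSs⇒vvSss⇒vvvSsss⇒vvvvSssss⇒vvvvvSsssss⇒vvvvvsRsssss⇒vvvvvssRssssss⇒vvvvvsssRsssssss⇒vvvvvssssRssssssss⇒vvvvvssssessssssss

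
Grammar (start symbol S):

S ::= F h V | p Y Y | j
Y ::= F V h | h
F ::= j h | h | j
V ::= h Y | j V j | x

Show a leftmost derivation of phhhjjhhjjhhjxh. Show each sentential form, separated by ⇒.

S ⇒ pYY ⇒ pFVhY ⇒ phVhY ⇒ phhYhY ⇒ phhFVhhY ⇒ phhhVhhY ⇒ phhhjVjhhY ⇒ phhhjjVjjhhY ⇒ phhhjjhYjjhhY ⇒ phhhjjhhjjhhY ⇒ phhhjjhhjjhhFVh ⇒ phhhjjhhjjhhjVh ⇒ phhhjjhhjjhhjxh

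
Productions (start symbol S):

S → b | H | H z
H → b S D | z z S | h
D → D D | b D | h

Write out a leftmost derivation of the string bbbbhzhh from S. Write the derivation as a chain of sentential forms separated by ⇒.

S ⇒ H   [S → H]
H ⇒ bSD   [H → b S D]
bSD ⇒ bHD   [S → H]
bHD ⇒ bbSDD   [H → b S D]
bbSDD ⇒ bbHzDD   [S → H z]
bbHzDD ⇒ bbbSDzDD   [H → b S D]
bbbSDzDD ⇒ bbbbDzDD   [S → b]
bbbbDzDD ⇒ bbbbhzDD   [D → h]
bbbbhzDD ⇒ bbbbhzhD   [D → h]
bbbbhzhD ⇒ bbbbhzhh   [D → h]

S ⇒ H ⇒ bSD ⇒ bHD ⇒ bbSDD ⇒ bbHzDD ⇒ bbbSDzDD ⇒ bbbbDzDD ⇒ bbbbhzDD ⇒ bbbbhzhD ⇒ bbbbhzhh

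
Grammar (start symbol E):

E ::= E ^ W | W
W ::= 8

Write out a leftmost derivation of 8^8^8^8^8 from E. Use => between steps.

E => E^W => E^W^W => E^W^W^W => E^W^W^W^W => W^W^W^W^W => 8^W^W^W^W => 8^8^W^W^W => 8^8^8^W^W => 8^8^8^8^W => 8^8^8^8^8

E => E^W   [E ::= E ^ W]
E^W => E^W^W   [E ::= E ^ W]
E^W^W => E^W^W^W   [E ::= E ^ W]
E^W^W^W => E^W^W^W^W   [E ::= E ^ W]
E^W^W^W^W => W^W^W^W^W   [E ::= W]
W^W^W^W^W => 8^W^W^W^W   [W ::= 8]
8^W^W^W^W => 8^8^W^W^W   [W ::= 8]
8^8^W^W^W => 8^8^8^W^W   [W ::= 8]
8^8^8^W^W => 8^8^8^8^W   [W ::= 8]
8^8^8^8^W => 8^8^8^8^8   [W ::= 8]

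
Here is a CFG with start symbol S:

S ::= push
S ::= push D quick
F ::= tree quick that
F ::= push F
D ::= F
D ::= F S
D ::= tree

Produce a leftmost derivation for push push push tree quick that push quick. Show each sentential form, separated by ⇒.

S ⇒ push D quick ⇒ push F S quick ⇒ push push F S quick ⇒ push push push F S quick ⇒ push push push tree quick that S quick ⇒ push push push tree quick that push quick

S ⇒ push D quick   [S ::= push D quick]
push D quick ⇒ push F S quick   [D ::= F S]
push F S quick ⇒ push push F S quick   [F ::= push F]
push push F S quick ⇒ push push push F S quick   [F ::= push F]
push push push F S quick ⇒ push push push tree quick that S quick   [F ::= tree quick that]
push push push tree quick that S quick ⇒ push push push tree quick that push quick   [S ::= push]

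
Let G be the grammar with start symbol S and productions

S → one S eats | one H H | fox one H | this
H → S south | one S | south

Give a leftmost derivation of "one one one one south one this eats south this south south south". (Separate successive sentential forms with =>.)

S => one H H   [S → one H H]
one H H => one S south H   [H → S south]
one S south H => one one H H south H   [S → one H H]
one one H H south H => one one S south H south H   [H → S south]
one one S south H south H => one one one S eats south H south H   [S → one S eats]
one one one S eats south H south H => one one one one H H eats south H south H   [S → one H H]
one one one one H H eats south H south H => one one one one south H eats south H south H   [H → south]
one one one one south H eats south H south H => one one one one south one S eats south H south H   [H → one S]
one one one one south one S eats south H south H => one one one one south one this eats south H south H   [S → this]
one one one one south one this eats south H south H => one one one one south one this eats south S south south H   [H → S south]
one one one one south one this eats south S south south H => one one one one south one this eats south this south south H   [S → this]
one one one one south one this eats south this south south H => one one one one south one this eats south this south south south   [H → south]

S => one H H => one S south H => one one H H south H => one one S south H south H => one one one S eats south H south H => one one one one H H eats south H south H => one one one one south H eats south H south H => one one one one south one S eats south H south H => one one one one south one this eats south H south H => one one one one south one this eats south S south south H => one one one one south one this eats south this south south H => one one one one south one this eats south this south south south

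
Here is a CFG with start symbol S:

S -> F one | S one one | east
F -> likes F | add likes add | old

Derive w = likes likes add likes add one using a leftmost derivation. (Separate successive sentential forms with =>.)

S => F one   [S -> F one]
F one => likes F one   [F -> likes F]
likes F one => likes likes F one   [F -> likes F]
likes likes F one => likes likes add likes add one   [F -> add likes add]

S => F one => likes F one => likes likes F one => likes likes add likes add one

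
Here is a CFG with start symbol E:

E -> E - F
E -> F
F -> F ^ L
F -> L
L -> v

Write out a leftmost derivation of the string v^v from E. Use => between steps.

E => F => F^L => L^L => v^L => v^v

E => F   [E -> F]
F => F^L   [F -> F ^ L]
F^L => L^L   [F -> L]
L^L => v^L   [L -> v]
v^L => v^v   [L -> v]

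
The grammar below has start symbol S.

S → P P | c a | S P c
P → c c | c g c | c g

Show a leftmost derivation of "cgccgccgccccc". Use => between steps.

S => SPc => SPcPc => PPPcPc => cgcPPcPc => cgccgcPcPc => cgccgccgccPc => cgccgccgccccc

S => SPc   [S → S P c]
SPc => SPcPc   [S → S P c]
SPcPc => PPPcPc   [S → P P]
PPPcPc => cgcPPcPc   [P → c g c]
cgcPPcPc => cgccgcPcPc   [P → c g c]
cgccgcPcPc => cgccgccgccPc   [P → c g c]
cgccgccgccPc => cgccgccgccccc   [P → c c]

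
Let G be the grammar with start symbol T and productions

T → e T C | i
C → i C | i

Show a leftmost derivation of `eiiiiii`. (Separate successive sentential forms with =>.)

T=>eTC=>eiC=>eiiC=>eiiiC=>eiiiiC=>eiiiiiC=>eiiiiii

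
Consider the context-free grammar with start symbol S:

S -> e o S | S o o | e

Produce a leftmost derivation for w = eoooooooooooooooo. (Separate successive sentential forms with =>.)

S => Soo => Soooo => Soooooo => Soooooooo => Soooooooooo => Soooooooooooo => Soooooooooooooo => Soooooooooooooooo => eoooooooooooooooo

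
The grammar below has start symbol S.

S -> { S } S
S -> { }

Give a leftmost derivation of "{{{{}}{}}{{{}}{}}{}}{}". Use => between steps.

S => {S}S => {{S}S}S => {{{S}S}S}S => {{{{}}S}S}S => {{{{}}{}}S}S => {{{{}}{}}{S}S}S => {{{{}}{}}{{S}S}S}S => {{{{}}{}}{{{}}S}S}S => {{{{}}{}}{{{}}{}}S}S => {{{{}}{}}{{{}}{}}{}}S => {{{{}}{}}{{{}}{}}{}}{}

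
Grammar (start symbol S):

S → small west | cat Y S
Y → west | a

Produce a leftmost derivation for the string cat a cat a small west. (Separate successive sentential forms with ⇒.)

S ⇒ cat Y S ⇒ cat a S ⇒ cat a cat Y S ⇒ cat a cat a S ⇒ cat a cat a small west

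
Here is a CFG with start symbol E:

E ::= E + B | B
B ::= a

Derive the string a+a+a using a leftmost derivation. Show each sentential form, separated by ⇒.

E ⇒ E+B ⇒ E+B+B ⇒ B+B+B ⇒ a+B+B ⇒ a+a+B ⇒ a+a+a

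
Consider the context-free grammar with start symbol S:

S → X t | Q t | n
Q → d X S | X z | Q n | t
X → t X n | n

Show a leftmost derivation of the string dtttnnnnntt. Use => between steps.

S => Qt => dXSt => dtXnSt => dttXnnSt => dtttXnnnSt => dtttnnnnSt => dtttnnnnXtt => dtttnnnnntt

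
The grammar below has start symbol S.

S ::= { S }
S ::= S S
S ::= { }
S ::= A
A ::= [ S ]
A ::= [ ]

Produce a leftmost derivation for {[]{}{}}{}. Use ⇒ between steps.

S ⇒ SS   [S ::= S S]
SS ⇒ {S}S   [S ::= { S }]
{S}S ⇒ {SS}S   [S ::= S S]
{SS}S ⇒ {SSS}S   [S ::= S S]
{SSS}S ⇒ {ASS}S   [S ::= A]
{ASS}S ⇒ {[]SS}S   [A ::= [ ]]
{[]SS}S ⇒ {[]{}S}S   [S ::= { }]
{[]{}S}S ⇒ {[]{}{}}S   [S ::= { }]
{[]{}{}}S ⇒ {[]{}{}}{}   [S ::= { }]

S⇒SS⇒{S}S⇒{SS}S⇒{SSS}S⇒{ASS}S⇒{[]SS}S⇒{[]{}S}S⇒{[]{}{}}S⇒{[]{}{}}{}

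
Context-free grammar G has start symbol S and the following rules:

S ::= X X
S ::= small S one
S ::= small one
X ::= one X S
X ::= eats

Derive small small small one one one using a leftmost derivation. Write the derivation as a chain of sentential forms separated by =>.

S => small S one => small small S one one => small small small one one one

S => small S one   [S ::= small S one]
small S one => small small S one one   [S ::= small S one]
small small S one one => small small small one one one   [S ::= small one]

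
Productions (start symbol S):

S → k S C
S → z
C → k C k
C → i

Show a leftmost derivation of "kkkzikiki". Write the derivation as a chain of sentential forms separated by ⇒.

S⇒kSC⇒kkSCC⇒kkkSCCC⇒kkkzCCC⇒kkkziCC⇒kkkzikCkC⇒kkkzikikC⇒kkkzikiki

S ⇒ kSC   [S → k S C]
kSC ⇒ kkSCC   [S → k S C]
kkSCC ⇒ kkkSCCC   [S → k S C]
kkkSCCC ⇒ kkkzCCC   [S → z]
kkkzCCC ⇒ kkkziCC   [C → i]
kkkziCC ⇒ kkkzikCkC   [C → k C k]
kkkzikCkC ⇒ kkkzikikC   [C → i]
kkkzikikC ⇒ kkkzikiki   [C → i]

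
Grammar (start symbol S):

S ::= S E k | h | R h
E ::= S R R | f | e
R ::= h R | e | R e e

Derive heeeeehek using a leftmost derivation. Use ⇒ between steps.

S ⇒ SEk ⇒ RhEk ⇒ hRhEk ⇒ hReehEk ⇒ hReeeehEk ⇒ heeeeehEk ⇒ heeeeehek

S ⇒ SEk   [S ::= S E k]
SEk ⇒ RhEk   [S ::= R h]
RhEk ⇒ hRhEk   [R ::= h R]
hRhEk ⇒ hReehEk   [R ::= R e e]
hReehEk ⇒ hReeeehEk   [R ::= R e e]
hReeeehEk ⇒ heeeeehEk   [R ::= e]
heeeeehEk ⇒ heeeeehek   [E ::= e]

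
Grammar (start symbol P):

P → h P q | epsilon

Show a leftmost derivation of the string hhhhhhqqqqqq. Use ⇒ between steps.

P⇒hPq⇒hhPqq⇒hhhPqqq⇒hhhhPqqqq⇒hhhhhPqqqqq⇒hhhhhhPqqqqqq⇒hhhhhhqqqqqq

P ⇒ hPq   [P → h P q]
hPq ⇒ hhPqq   [P → h P q]
hhPqq ⇒ hhhPqqq   [P → h P q]
hhhPqqq ⇒ hhhhPqqqq   [P → h P q]
hhhhPqqqq ⇒ hhhhhPqqqqq   [P → h P q]
hhhhhPqqqqq ⇒ hhhhhhPqqqqqq   [P → h P q]
hhhhhhPqqqqqq ⇒ hhhhhhqqqqqq   [P → epsilon]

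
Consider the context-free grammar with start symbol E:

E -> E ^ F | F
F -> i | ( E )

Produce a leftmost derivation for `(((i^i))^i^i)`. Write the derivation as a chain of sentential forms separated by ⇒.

E ⇒ F ⇒ (E) ⇒ (E^F) ⇒ (E^F^F) ⇒ (F^F^F) ⇒ ((E)^F^F) ⇒ ((F)^F^F) ⇒ (((E))^F^F) ⇒ (((E^F))^F^F) ⇒ (((F^F))^F^F) ⇒ (((i^F))^F^F) ⇒ (((i^i))^F^F) ⇒ (((i^i))^i^F) ⇒ (((i^i))^i^i)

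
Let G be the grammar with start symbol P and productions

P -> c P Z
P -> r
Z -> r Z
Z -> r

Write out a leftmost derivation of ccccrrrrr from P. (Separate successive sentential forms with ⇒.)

P ⇒ cPZ ⇒ ccPZZ ⇒ cccPZZZ ⇒ ccccPZZZZ ⇒ ccccrZZZZ ⇒ ccccrrZZZ ⇒ ccccrrrZZ ⇒ ccccrrrrZ ⇒ ccccrrrrr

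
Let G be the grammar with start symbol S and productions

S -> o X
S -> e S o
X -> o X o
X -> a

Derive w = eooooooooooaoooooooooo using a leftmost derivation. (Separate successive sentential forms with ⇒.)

S ⇒ eSo ⇒ eoXo ⇒ eooXoo ⇒ eoooXooo ⇒ eooooXoooo ⇒ eoooooXooooo ⇒ eooooooXoooooo ⇒ eoooooooXooooooo ⇒ eooooooooXoooooooo ⇒ eoooooooooXooooooooo ⇒ eooooooooooXoooooooooo ⇒ eooooooooooaoooooooooo

S ⇒ eSo   [S -> e S o]
eSo ⇒ eoXo   [S -> o X]
eoXo ⇒ eooXoo   [X -> o X o]
eooXoo ⇒ eoooXooo   [X -> o X o]
eoooXooo ⇒ eooooXoooo   [X -> o X o]
eooooXoooo ⇒ eoooooXooooo   [X -> o X o]
eoooooXooooo ⇒ eooooooXoooooo   [X -> o X o]
eooooooXoooooo ⇒ eoooooooXooooooo   [X -> o X o]
eoooooooXooooooo ⇒ eooooooooXoooooooo   [X -> o X o]
eooooooooXoooooooo ⇒ eoooooooooXooooooooo   [X -> o X o]
eoooooooooXooooooooo ⇒ eooooooooooXoooooooooo   [X -> o X o]
eooooooooooXoooooooooo ⇒ eooooooooooaoooooooooo   [X -> a]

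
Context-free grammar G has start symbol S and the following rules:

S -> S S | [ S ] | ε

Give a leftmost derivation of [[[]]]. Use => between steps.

S=>[S]=>[SS]=>[[S]S]=>[[SS]S]=>[[[S]S]S]=>[[[]S]S]=>[[[]]S]=>[[[]]]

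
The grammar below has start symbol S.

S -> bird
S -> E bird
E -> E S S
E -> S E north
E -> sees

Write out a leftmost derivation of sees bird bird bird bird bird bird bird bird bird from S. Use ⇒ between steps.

S ⇒ E bird   [S -> E bird]
E bird ⇒ E S S bird   [E -> E S S]
E S S bird ⇒ E S S S S bird   [E -> E S S]
E S S S S bird ⇒ E S S S S S S bird   [E -> E S S]
E S S S S S S bird ⇒ E S S S S S S S S bird   [E -> E S S]
E S S S S S S S S bird ⇒ sees S S S S S S S S bird   [E -> sees]
sees S S S S S S S S bird ⇒ sees bird S S S S S S S bird   [S -> bird]
sees bird S S S S S S S bird ⇒ sees bird bird S S S S S S bird   [S -> bird]
sees bird bird S S S S S S bird ⇒ sees bird bird bird S S S S S bird   [S -> bird]
sees bird bird bird S S S S S bird ⇒ sees bird bird bird bird S S S S bird   [S -> bird]
sees bird bird bird bird S S S S bird ⇒ sees bird bird bird bird bird S S S bird   [S -> bird]
sees bird bird bird bird bird S S S bird ⇒ sees bird bird bird bird bird bird S S bird   [S -> bird]
sees bird bird bird bird bird bird S S bird ⇒ sees bird bird bird bird bird bird bird S bird   [S -> bird]
sees bird bird bird bird bird bird bird S bird ⇒ sees bird bird bird bird bird bird bird bird bird   [S -> bird]

S ⇒ E bird ⇒ E S S bird ⇒ E S S S S bird ⇒ E S S S S S S bird ⇒ E S S S S S S S S bird ⇒ sees S S S S S S S S bird ⇒ sees bird S S S S S S S bird ⇒ sees bird bird S S S S S S bird ⇒ sees bird bird bird S S S S S bird ⇒ sees bird bird bird bird S S S S bird ⇒ sees bird bird bird bird bird S S S bird ⇒ sees bird bird bird bird bird bird S S bird ⇒ sees bird bird bird bird bird bird bird S bird ⇒ sees bird bird bird bird bird bird bird bird bird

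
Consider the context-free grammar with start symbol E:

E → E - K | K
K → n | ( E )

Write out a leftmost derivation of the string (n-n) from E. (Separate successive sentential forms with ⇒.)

E ⇒ K ⇒ (E) ⇒ (E-K) ⇒ (K-K) ⇒ (n-K) ⇒ (n-n)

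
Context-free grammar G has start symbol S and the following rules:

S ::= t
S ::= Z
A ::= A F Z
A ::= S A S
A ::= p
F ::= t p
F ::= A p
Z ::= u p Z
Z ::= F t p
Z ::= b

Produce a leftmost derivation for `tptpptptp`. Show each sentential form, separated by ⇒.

S ⇒ Z   [S ::= Z]
Z ⇒ Ftp   [Z ::= F t p]
Ftp ⇒ Aptp   [F ::= A p]
Aptp ⇒ SASptp   [A ::= S A S]
SASptp ⇒ ZASptp   [S ::= Z]
ZASptp ⇒ FtpASptp   [Z ::= F t p]
FtpASptp ⇒ tptpASptp   [F ::= t p]
tptpASptp ⇒ tptppSptp   [A ::= p]
tptppSptp ⇒ tptpptptp   [S ::= t]

S ⇒ Z ⇒ Ftp ⇒ Aptp ⇒ SASptp ⇒ ZASptp ⇒ FtpASptp ⇒ tptpASptp ⇒ tptppSptp ⇒ tptpptptp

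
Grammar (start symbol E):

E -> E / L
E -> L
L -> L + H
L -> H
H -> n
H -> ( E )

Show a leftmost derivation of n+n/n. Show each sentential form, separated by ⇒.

E ⇒ E/L   [E -> E / L]
E/L ⇒ L/L   [E -> L]
L/L ⇒ L+H/L   [L -> L + H]
L+H/L ⇒ H+H/L   [L -> H]
H+H/L ⇒ n+H/L   [H -> n]
n+H/L ⇒ n+n/L   [H -> n]
n+n/L ⇒ n+n/H   [L -> H]
n+n/H ⇒ n+n/n   [H -> n]

E ⇒ E/L ⇒ L/L ⇒ L+H/L ⇒ H+H/L ⇒ n+H/L ⇒ n+n/L ⇒ n+n/H ⇒ n+n/n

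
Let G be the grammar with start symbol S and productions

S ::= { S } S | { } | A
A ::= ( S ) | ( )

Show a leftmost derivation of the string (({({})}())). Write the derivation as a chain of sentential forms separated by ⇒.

S ⇒ A ⇒ (S) ⇒ (A) ⇒ ((S)) ⇒ (({S}S)) ⇒ (({A}S)) ⇒ (({(S)}S)) ⇒ (({({})}S)) ⇒ (({({})}A)) ⇒ (({({})}()))

S ⇒ A   [S ::= A]
A ⇒ (S)   [A ::= ( S )]
(S) ⇒ (A)   [S ::= A]
(A) ⇒ ((S))   [A ::= ( S )]
((S)) ⇒ (({S}S))   [S ::= { S } S]
(({S}S)) ⇒ (({A}S))   [S ::= A]
(({A}S)) ⇒ (({(S)}S))   [A ::= ( S )]
(({(S)}S)) ⇒ (({({})}S))   [S ::= { }]
(({({})}S)) ⇒ (({({})}A))   [S ::= A]
(({({})}A)) ⇒ (({({})}()))   [A ::= ( )]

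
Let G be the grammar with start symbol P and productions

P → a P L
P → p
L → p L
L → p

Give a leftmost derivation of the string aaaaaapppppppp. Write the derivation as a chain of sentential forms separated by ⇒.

P⇒aPL⇒aaPLL⇒aaaPLLL⇒aaaaPLLLL⇒aaaaaPLLLLL⇒aaaaaaPLLLLLL⇒aaaaaapLLLLLL⇒aaaaaappLLLLL⇒aaaaaapppLLLLL⇒aaaaaappppLLLL⇒aaaaaapppppLLL⇒aaaaaappppppLL⇒aaaaaapppppppL⇒aaaaaapppppppp

P ⇒ aPL   [P → a P L]
aPL ⇒ aaPLL   [P → a P L]
aaPLL ⇒ aaaPLLL   [P → a P L]
aaaPLLL ⇒ aaaaPLLLL   [P → a P L]
aaaaPLLLL ⇒ aaaaaPLLLLL   [P → a P L]
aaaaaPLLLLL ⇒ aaaaaaPLLLLLL   [P → a P L]
aaaaaaPLLLLLL ⇒ aaaaaapLLLLLL   [P → p]
aaaaaapLLLLLL ⇒ aaaaaappLLLLL   [L → p]
aaaaaappLLLLL ⇒ aaaaaapppLLLLL   [L → p L]
aaaaaapppLLLLL ⇒ aaaaaappppLLLL   [L → p]
aaaaaappppLLLL ⇒ aaaaaapppppLLL   [L → p]
aaaaaapppppLLL ⇒ aaaaaappppppLL   [L → p]
aaaaaappppppLL ⇒ aaaaaapppppppL   [L → p]
aaaaaapppppppL ⇒ aaaaaapppppppp   [L → p]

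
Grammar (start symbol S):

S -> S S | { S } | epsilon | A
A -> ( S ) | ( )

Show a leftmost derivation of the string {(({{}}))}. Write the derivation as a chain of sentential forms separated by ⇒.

S ⇒ {S} ⇒ {A} ⇒ {(S)} ⇒ {(A)} ⇒ {((S))} ⇒ {((SS))} ⇒ {(({S}S))} ⇒ {(({{S}}S))} ⇒ {(({{}}S))} ⇒ {(({{}}))}

S ⇒ {S}   [S -> { S }]
{S} ⇒ {A}   [S -> A]
{A} ⇒ {(S)}   [A -> ( S )]
{(S)} ⇒ {(A)}   [S -> A]
{(A)} ⇒ {((S))}   [A -> ( S )]
{((S))} ⇒ {((SS))}   [S -> S S]
{((SS))} ⇒ {(({S}S))}   [S -> { S }]
{(({S}S))} ⇒ {(({{S}}S))}   [S -> { S }]
{(({{S}}S))} ⇒ {(({{}}S))}   [S -> epsilon]
{(({{}}S))} ⇒ {(({{}}))}   [S -> epsilon]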